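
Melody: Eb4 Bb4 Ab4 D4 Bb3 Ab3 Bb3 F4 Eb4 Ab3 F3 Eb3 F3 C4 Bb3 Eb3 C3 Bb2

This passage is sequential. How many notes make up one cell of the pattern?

6

There are 18 notes; a 6-note unit gives 3 cells:
Eb4 Bb4 Ab4 D4 Bb3 Ab3 | Bb3 F4 Eb4 Ab3 F3 Eb3 | F3 C4 Bb3 Eb3 C3 Bb2
Every group is a transposition down a 4th of the one before; no shorter unit works.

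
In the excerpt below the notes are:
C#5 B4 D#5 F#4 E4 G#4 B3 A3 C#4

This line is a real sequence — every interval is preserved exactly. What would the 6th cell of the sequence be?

D2 C2 E2

With a 3-note motive the entries are C#5, F#4, B3, each down a 5th from the previous.
Carrying on: E3 → A2 → D2.
From D2 the exact shape gives D2 C2 E2.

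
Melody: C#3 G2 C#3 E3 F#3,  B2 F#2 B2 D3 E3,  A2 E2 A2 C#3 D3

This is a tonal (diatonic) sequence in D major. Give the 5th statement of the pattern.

F#2 C#2 F#2 A2 B2

With a 5-note motive the entries are C#3, B2, A2, each down a 2nd from the previous.
Carrying on: G2 → F#2.
So cell 5 is F#2 C#2 F#2 A2 B2.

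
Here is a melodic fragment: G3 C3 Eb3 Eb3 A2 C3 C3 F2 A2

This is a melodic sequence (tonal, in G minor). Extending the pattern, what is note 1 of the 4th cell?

Grouping in 3s, the 1st note of each cell is G3, Eb3, C3.
Each moves down a 3rd; the next is A2.

A2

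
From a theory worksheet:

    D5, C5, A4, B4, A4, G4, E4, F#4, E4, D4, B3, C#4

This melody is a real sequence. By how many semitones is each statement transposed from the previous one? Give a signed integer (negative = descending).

The 4-note cells begin on D5, A4, E4 — each down a 4th from the last.
D5→A4 is 69 − 74 = -5 semitones.

-5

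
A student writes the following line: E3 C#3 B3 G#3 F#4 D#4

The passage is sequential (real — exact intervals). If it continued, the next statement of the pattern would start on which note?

C#5

Taking 2-note groups, the heads are E3, B3, F#4: the pattern moves up a 5th.
The next head, up a 5th from F#4, is C#5.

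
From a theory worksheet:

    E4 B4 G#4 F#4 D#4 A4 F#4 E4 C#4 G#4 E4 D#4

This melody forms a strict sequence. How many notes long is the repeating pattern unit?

4

Try groups of 4 (3 cells in 12 notes):
E4 B4 G#4 F#4 | D#4 A4 F#4 E4 | C#4 G#4 E4 D#4
Every group is a transposition down a 2nd of the one before; no shorter unit works.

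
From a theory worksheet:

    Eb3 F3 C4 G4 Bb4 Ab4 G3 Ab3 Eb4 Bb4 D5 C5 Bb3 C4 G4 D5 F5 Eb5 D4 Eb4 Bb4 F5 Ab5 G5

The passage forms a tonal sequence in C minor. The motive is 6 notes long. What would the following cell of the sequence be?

F4 G4 D5 Ab5 C6 Bb5

The 6-note cells begin on Eb3, G3, Bb3, D4 — each up a 3rd from the last.
From F4 the diatonic shape gives F4 G4 D5 Ab5 C6 Bb5.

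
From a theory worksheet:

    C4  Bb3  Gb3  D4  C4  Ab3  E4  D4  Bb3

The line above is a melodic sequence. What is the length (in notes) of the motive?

3

Try groups of 3 (3 cells in 9 notes):
C4 Bb3 Gb3 | D4 C4 Ab3 | E4 D4 Bb3
Every group is a transposition up a 2nd of the one before; no shorter unit works.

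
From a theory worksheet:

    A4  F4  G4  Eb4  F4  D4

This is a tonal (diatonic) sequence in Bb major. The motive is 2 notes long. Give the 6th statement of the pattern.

C4 A3

Taking 2-note groups, the heads are A4, G4, F4: the pattern moves down a 2nd.
Continuing the starts: Eb4 → D4 → C4.
From C4 the diatonic shape gives C4 A3.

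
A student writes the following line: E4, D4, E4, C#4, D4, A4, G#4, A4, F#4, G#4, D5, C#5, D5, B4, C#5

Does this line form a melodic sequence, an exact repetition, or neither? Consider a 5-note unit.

sequence

Each 5-note cell is the previous one transposed up a 4th.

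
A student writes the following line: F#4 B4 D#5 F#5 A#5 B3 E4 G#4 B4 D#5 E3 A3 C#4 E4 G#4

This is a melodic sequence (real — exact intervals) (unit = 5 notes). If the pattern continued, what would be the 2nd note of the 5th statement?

The unit is 5 notes. Position-2 pitches of the 3 shown cells: B4, E4, A3.
Extending down a 5th: D3 → G2.

G2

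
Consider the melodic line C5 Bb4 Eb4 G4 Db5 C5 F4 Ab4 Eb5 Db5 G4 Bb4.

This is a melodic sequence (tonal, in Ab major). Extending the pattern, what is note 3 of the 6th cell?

C5

With 4-note cells, note 3 of each statement runs Eb4, F4, G4.
Each moves up a 2nd. Continuing: Ab4 → Bb4 → C5.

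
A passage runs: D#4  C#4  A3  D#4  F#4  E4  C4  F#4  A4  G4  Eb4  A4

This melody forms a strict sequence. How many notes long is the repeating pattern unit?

4

Try groups of 4 (3 cells in 12 notes):
D#4 C#4 A3 D#4 | F#4 E4 C4 F#4 | A4 G4 Eb4 A4
Every group is a transposition up a 3rd of the one before; no shorter unit works.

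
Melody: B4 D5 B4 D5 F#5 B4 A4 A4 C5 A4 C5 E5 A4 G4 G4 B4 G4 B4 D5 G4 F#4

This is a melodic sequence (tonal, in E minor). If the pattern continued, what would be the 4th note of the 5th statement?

G4

With 7-note cells, note 4 of each statement runs D5, C5, B4.
Each moves down a 2nd. Continuing: A4 → G4.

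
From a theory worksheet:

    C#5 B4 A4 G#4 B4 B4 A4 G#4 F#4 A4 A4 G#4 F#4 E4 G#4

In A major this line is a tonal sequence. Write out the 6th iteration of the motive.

The 5-note cells begin on C#5, B4, A4 — each down a 2nd from the last.
Continuing the starts: G#4 → F#4 → E4.
From E4 the diatonic shape gives E4 D4 C#4 B3 D4.

E4 D4 C#4 B3 D4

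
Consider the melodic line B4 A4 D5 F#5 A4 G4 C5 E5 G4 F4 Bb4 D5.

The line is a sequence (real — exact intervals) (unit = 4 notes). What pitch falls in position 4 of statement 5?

Bb4

With 4-note cells, note 4 of each statement runs F#5, E5, D5.
Each moves down a 2nd. Continuing: C5 → Bb4.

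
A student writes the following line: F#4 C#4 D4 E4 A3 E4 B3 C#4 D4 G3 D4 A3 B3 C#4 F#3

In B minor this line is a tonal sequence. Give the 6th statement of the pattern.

A3 E3 F#3 G3 C#3

The 5-note cells begin on F#4, E4, D4 — each down a 2nd from the last.
Continuing the starts: C#4 → B3 → A3.
So cell 6 is A3 E3 F#3 G3 C#3.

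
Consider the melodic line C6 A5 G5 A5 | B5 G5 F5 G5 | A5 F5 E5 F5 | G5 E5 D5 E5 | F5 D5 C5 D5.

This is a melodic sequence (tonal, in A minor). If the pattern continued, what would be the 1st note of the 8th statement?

The unit is 4 notes. Position-1 pitches of the 5 shown cells: C6, B5, A5, G5, F5.
Carrying that down a 2nd forward: E5 → D5 → C5.

C5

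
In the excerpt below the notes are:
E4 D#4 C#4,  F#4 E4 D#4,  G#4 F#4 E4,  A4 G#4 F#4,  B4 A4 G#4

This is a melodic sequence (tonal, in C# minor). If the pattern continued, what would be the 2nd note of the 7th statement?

The unit is 3 notes. Position-2 pitches of the 5 shown cells: D#4, E4, F#4, G#4, A4.
Extending up a 2nd: B4 → C#5.

C#5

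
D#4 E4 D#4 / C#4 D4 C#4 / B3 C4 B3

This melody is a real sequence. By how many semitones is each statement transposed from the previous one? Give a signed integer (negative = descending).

-2

Unit = 3 notes; the statements start on D#4, C#4, B3, moving down a 2nd each time.
Counting half-steps from D#4 to C#4: -2.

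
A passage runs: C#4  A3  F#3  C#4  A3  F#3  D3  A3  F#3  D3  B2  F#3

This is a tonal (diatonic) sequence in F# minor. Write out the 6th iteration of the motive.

G#2 E2 C#2 G#2

Unit = 4 notes; the statements start on C#4, A3, F#3, moving down a 3rd each time.
Extending down a 3rd: D3 → B2 → G#2.
From G#2 the diatonic shape gives G#2 E2 C#2 G#2.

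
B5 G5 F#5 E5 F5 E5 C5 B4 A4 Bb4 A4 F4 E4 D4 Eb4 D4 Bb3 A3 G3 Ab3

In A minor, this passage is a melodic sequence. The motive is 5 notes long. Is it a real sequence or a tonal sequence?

real

Each cell has the same semitone pattern (-4, -1, -2, 1) — intervals are preserved exactly.
And F#5 lies outside A minor, so the sequence is real rather than tonal.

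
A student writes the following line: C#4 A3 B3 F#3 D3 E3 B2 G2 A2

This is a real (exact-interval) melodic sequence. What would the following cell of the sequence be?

The 3-note cells begin on C#4, F#3, B2 — each down a 5th from the last.
So cell 4 is E2 C2 D2.

E2 C2 D2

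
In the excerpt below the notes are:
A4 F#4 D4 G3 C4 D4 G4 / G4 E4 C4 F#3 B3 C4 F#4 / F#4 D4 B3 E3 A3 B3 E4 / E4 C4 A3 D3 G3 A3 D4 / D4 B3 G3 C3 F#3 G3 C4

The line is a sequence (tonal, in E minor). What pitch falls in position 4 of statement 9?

With 7-note cells, note 4 of each statement runs G3, F#3, E3, D3, C3.
Carrying that down a 2nd forward: B2 → A2 → G2 → F#2.

F#2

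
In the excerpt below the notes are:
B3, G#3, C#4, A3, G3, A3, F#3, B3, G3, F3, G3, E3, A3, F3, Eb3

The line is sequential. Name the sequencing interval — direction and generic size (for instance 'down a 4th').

down a 2nd

The 5-note cells begin on B3, A3, G3 — each down a 2nd from the last.
From B3 to A3: down a 2nd.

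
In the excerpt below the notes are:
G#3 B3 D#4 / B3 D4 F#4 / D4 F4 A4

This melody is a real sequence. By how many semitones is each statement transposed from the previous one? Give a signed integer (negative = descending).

3

Unit = 3 notes; the statements start on G#3, B3, D4, moving up a 3rd each time.
Counting half-steps from G#3 to B3: 3.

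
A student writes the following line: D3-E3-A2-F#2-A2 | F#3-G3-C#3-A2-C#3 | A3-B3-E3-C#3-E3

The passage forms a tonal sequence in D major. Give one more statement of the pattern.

With a 5-note motive the entries are D3, F#3, A3, each up a 3rd from the previous.
Statement 4 starts on C#4 and keeps the same diatonic contour: C#4 D4 G3 E3 G3.

C#4 D4 G3 E3 G3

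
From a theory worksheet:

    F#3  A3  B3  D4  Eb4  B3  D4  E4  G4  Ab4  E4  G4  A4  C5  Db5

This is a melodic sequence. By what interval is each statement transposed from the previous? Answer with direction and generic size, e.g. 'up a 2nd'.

The 5-note cells begin on F#3, B3, E4 — each up a 4th from the last.
From F#3 to B3: up a 4th.

up a 4th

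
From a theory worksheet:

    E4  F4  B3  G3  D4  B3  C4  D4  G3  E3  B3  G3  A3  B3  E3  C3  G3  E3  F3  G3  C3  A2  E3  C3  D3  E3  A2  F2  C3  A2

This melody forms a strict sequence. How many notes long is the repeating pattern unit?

30 notes total. Splitting into 5 groups of 6:
E4 F4 B3 G3 D4 B3 | C4 D4 G3 E3 B3 G3 | A3 B3 E3 C3 G3 E3 | F3 G3 C3 A2 E3 C3 | D3 E3 A2 F2 C3 A2
That's a consistent down a 3rd shift per cell, and no other grouping gives one.

6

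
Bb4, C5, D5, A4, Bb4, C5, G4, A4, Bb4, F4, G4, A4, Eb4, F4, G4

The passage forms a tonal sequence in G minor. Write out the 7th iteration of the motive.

Taking 3-note groups, the heads are Bb4, A4, G4, F4, Eb4: the pattern moves down a 2nd.
Extending down a 2nd: D4 → C4.
So cell 7 is C4 D4 Eb4.

C4 D4 Eb4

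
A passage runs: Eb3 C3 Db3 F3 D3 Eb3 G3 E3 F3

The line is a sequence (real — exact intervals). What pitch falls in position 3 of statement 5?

With 3-note cells, note 3 of each statement runs Db3, Eb3, F3.
Each moves up a 2nd. Continuing: G3 → A3.

A3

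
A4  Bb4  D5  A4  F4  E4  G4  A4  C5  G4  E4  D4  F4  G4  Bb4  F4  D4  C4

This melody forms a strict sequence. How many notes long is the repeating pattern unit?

6

Try groups of 6 (3 cells in 18 notes):
A4 Bb4 D5 A4 F4 E4 | G4 A4 C5 G4 E4 D4 | F4 G4 Bb4 F4 D4 C4
Every group is a transposition down a 2nd of the one before; no shorter unit works.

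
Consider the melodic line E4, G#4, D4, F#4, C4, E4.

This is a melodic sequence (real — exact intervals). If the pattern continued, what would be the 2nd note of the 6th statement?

Bb3

Grouping in 2s, the 2nd note of each cell is G#4, F#4, E4.
Extending down a 2nd: D4 → C4 → Bb3.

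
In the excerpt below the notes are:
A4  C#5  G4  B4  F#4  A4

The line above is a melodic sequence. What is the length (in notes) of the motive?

6 notes total. Splitting into 3 groups of 2:
A4 C#5 | G4 B4 | F#4 A4
Each cell is the previous one down a 2nd — so the unit is 2 notes.

2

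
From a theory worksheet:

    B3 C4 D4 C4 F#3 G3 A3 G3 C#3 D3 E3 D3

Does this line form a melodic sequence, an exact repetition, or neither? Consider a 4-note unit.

Each 4-note cell is the previous one transposed down a 4th.

sequence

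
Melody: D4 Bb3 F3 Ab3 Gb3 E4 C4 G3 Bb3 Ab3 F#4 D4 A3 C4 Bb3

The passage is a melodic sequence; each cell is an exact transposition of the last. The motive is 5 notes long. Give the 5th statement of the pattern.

The 5-note cells begin on D4, E4, F#4 — each up a 2nd from the last.
Carrying on: G#4 → A#4.
So cell 5 is A#4 F#4 C#4 E4 D4.

A#4 F#4 C#4 E4 D4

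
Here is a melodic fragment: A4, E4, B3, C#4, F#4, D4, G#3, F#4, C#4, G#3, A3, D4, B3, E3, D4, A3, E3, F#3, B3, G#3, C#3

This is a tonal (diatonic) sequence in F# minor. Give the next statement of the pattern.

The 7-note cells begin on A4, F#4, D4 — each down a 3rd from the last.
From B3 the diatonic shape gives B3 F#3 C#3 D3 G#3 E3 A2.

B3 F#3 C#3 D3 G#3 E3 A2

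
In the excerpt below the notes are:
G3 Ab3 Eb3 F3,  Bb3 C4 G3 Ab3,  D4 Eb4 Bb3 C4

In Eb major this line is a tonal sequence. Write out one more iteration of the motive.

With a 4-note motive the entries are G3, Bb3, D4, each up a 3rd from the previous.
So cell 4 is F4 G4 D4 Eb4.

F4 G4 D4 Eb4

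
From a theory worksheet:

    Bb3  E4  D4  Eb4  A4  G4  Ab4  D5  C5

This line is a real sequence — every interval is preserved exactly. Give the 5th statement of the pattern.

Taking 3-note groups, the heads are Bb3, Eb4, Ab4: the pattern moves up a 4th.
Extending up a 4th: Db5 → Gb5.
From Gb5 the exact shape gives Gb5 C6 Bb5.

Gb5 C6 Bb5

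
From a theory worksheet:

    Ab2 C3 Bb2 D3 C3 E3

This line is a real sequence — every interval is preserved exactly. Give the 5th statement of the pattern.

Unit = 2 notes; the statements start on Ab2, Bb2, C3, moving up a 2nd each time.
Extending up a 2nd: D3 → E3.
Statement 5 starts on E3 and keeps the same exact contour: E3 G#3.

E3 G#3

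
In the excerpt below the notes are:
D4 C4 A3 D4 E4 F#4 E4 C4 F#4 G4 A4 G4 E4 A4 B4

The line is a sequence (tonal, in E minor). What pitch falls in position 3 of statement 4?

G4

With 5-note cells, note 3 of each statement runs A3, C4, E4.
One more up a 3rd gives G4.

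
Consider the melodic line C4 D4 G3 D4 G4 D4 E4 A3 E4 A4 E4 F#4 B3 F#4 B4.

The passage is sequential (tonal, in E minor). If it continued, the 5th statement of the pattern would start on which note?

Unit = 5 notes; the statements start on C4, D4, E4, moving up a 2nd each time.
Extending the heads up a 2nd: F#4 → G4.

G4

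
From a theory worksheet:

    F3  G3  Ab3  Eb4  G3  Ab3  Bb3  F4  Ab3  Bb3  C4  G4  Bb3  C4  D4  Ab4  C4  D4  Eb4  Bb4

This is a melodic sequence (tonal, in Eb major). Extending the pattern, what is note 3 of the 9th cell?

Bb4

With 4-note cells, note 3 of each statement runs Ab3, Bb3, C4, D4, Eb4.
Each moves up a 2nd. Continuing: F4 → G4 → Ab4 → Bb4.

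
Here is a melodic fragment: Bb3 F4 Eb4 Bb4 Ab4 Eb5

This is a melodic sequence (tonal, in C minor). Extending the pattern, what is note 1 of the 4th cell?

Grouping in 2s, the 1st note of each cell is Bb3, Eb4, Ab4.
Each moves up a 4th; the next is D5.

D5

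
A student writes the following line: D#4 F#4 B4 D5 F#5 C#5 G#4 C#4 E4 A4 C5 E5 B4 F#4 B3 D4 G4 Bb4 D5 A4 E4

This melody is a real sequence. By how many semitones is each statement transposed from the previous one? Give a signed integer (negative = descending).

-2

The 7-note cells begin on D#4, C#4, B3 — each down a 2nd from the last.
D#4 to C#4 spans -2 semitones.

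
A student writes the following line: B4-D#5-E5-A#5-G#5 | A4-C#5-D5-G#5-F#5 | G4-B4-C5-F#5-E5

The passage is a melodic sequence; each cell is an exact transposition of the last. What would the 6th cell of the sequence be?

With a 5-note motive the entries are B4, A4, G4, each down a 2nd from the previous.
Extending down a 2nd: F4 → Eb4 → Db4.
Statement 6 starts on Db4 and keeps the same exact contour: Db4 F4 Gb4 C5 Bb4.

Db4 F4 Gb4 C5 Bb4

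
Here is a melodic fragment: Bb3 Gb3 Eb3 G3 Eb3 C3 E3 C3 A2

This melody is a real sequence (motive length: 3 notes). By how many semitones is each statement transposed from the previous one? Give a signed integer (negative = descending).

The 3-note cells begin on Bb3, G3, E3 — each down a 3rd from the last.
Bb3 to G3 spans -3 semitones.

-3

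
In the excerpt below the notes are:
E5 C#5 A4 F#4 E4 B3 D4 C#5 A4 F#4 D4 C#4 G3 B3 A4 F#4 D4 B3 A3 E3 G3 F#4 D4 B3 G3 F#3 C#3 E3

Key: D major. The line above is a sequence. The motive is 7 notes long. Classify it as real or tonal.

Every note is diatonic to D major.
Cell 1 has -3 semitones from note 1 to 2, but cell 2 has -4 — the interval quality changes while the contour stays the same, which is the hallmark of a tonal sequence.

tonal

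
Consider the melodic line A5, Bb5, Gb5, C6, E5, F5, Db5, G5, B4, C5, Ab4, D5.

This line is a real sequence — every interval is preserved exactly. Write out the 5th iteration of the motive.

With a 4-note motive the entries are A5, E5, B4, each down a 4th from the previous.
Extending down a 4th: F#4 → C#4.
From C#4 the exact shape gives C#4 D4 Bb3 E4.

C#4 D4 Bb3 E4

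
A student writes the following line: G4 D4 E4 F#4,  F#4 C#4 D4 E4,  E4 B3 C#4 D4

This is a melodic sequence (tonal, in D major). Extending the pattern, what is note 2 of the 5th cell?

G3

With 4-note cells, note 2 of each statement runs D4, C#4, B3.
Carrying that down a 2nd forward: A3 → G3.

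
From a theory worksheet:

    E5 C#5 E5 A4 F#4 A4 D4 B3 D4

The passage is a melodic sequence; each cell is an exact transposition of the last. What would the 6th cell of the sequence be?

F2 D2 F2

The 3-note cells begin on E5, A4, D4 — each down a 5th from the last.
Extending down a 5th: G3 → C3 → F2.
Statement 6 starts on F2 and keeps the same exact contour: F2 D2 F2.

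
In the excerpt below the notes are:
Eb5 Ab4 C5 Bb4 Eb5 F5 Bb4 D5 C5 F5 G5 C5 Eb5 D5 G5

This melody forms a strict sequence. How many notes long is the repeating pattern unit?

15 notes total. Splitting into 3 groups of 5:
Eb5 Ab4 C5 Bb4 Eb5 | F5 Bb4 D5 C5 F5 | G5 C5 Eb5 D5 G5
Each cell is the previous one up a 2nd — so the unit is 5 notes.

5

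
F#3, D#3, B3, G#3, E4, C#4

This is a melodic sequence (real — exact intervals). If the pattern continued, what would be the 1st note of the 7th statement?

The unit is 2 notes. Position-1 pitches of the 3 shown cells: F#3, B3, E4.
Extending up a 4th: A4 → D5 → G5 → C6.

C6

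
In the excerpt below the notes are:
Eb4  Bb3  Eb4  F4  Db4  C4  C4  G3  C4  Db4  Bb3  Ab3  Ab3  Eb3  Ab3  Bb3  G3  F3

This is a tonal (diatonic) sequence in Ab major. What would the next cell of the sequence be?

The 6-note cells begin on Eb4, C4, Ab3 — each down a 3rd from the last.
So cell 4 is F3 C3 F3 G3 Eb3 Db3.

F3 C3 F3 G3 Eb3 Db3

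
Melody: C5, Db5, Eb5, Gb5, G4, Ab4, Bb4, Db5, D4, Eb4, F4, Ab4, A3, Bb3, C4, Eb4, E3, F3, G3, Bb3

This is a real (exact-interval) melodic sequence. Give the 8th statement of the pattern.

C#2 D2 E2 G2

With a 4-note motive the entries are C5, G4, D4, A3, E3, each down a 4th from the previous.
Carrying on: B2 → F#2 → C#2.
Statement 8 starts on C#2 and keeps the same exact contour: C#2 D2 E2 G2.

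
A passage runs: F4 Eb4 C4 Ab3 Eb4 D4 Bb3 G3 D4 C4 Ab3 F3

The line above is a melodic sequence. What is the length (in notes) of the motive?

There are 12 notes; a 4-note unit gives 3 cells:
F4 Eb4 C4 Ab3 | Eb4 D4 Bb3 G3 | D4 C4 Ab3 F3
Each cell is the previous one down a 2nd — so the unit is 4 notes.

4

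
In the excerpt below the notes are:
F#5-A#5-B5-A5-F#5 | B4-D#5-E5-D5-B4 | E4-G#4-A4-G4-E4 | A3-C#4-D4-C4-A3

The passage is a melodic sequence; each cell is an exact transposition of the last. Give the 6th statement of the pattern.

G2 B2 C3 Bb2 G2

The 5-note cells begin on F#5, B4, E4, A3 — each down a 5th from the last.
Extending down a 5th: D3 → G2.
Statement 6 starts on G2 and keeps the same exact contour: G2 B2 C3 Bb2 G2.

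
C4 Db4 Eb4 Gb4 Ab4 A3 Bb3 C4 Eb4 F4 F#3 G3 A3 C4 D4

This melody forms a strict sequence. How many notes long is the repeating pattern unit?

5

There are 15 notes; a 5-note unit gives 3 cells:
C4 Db4 Eb4 Gb4 Ab4 | A3 Bb3 C4 Eb4 F4 | F#3 G3 A3 C4 D4
Each cell is the previous one down a 3rd — so the unit is 5 notes.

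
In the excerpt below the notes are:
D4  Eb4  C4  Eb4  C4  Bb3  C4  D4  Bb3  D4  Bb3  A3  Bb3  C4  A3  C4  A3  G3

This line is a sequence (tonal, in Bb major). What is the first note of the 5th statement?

With a 6-note motive the entries are D4, C4, Bb3, each down a 2nd from the previous.
Continuing: A3 → G3. Statement 5 starts on G3.

G3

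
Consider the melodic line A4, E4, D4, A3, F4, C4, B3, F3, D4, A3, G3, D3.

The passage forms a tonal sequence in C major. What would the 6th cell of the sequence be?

Taking 4-note groups, the heads are A4, F4, D4: the pattern moves down a 3rd.
Carrying on: B3 → G3 → E3.
So cell 6 is E3 B2 A2 E2.

E3 B2 A2 E2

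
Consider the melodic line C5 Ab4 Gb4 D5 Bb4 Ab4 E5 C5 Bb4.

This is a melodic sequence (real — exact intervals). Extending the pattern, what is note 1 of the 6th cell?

A#5

The unit is 3 notes. Position-1 pitches of the 3 shown cells: C5, D5, E5.
Carrying that up a 2nd forward: F#5 → G#5 → A#5.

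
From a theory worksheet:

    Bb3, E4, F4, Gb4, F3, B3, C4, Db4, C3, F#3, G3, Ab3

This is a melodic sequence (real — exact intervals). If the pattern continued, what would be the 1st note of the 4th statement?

G2

With 4-note cells, note 1 of each statement runs Bb3, F3, C3.
Each moves down a 4th; the next is G2.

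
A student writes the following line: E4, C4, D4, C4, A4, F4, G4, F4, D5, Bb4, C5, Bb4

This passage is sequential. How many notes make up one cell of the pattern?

4

Try groups of 4 (3 cells in 12 notes):
E4 C4 D4 C4 | A4 F4 G4 F4 | D5 Bb4 C5 Bb4
Each cell is the previous one up a 4th — so the unit is 4 notes.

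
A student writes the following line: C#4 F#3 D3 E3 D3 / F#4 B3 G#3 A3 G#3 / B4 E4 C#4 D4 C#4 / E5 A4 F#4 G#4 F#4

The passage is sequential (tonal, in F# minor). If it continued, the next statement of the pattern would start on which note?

A5

The 5-note cells begin on C#4, F#4, B4, E5 — each up a 4th from the last.
One more step up a 4th gives A5.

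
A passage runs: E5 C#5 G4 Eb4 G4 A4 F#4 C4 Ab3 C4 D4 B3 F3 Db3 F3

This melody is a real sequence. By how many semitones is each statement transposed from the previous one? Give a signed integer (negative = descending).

-7

Unit = 5 notes; the statements start on E5, A4, D4, moving down a 5th each time.
E5→A4 is 69 − 76 = -7 semitones.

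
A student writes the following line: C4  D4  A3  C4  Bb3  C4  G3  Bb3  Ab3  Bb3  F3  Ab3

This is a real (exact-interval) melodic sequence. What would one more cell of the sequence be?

With a 4-note motive the entries are C4, Bb3, Ab3, each down a 2nd from the previous.
Statement 4 starts on Gb3 and keeps the same exact contour: Gb3 Ab3 Eb3 Gb3.

Gb3 Ab3 Eb3 Gb3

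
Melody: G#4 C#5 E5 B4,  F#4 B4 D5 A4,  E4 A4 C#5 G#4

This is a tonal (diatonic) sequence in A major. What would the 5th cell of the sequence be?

Unit = 4 notes; the statements start on G#4, F#4, E4, moving down a 2nd each time.
Continuing the starts: D4 → C#4.
So cell 5 is C#4 F#4 A4 E4.

C#4 F#4 A4 E4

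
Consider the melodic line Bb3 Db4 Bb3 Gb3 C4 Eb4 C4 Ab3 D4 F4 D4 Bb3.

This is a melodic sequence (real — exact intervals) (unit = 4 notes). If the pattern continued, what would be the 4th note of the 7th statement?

The unit is 4 notes. Position-4 pitches of the 3 shown cells: Gb3, Ab3, Bb3.
Each moves up a 2nd. Continuing: C4 → D4 → E4 → F#4.

F#4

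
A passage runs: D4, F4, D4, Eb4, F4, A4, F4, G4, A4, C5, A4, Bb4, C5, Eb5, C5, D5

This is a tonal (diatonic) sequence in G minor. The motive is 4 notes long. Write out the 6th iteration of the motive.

Taking 4-note groups, the heads are D4, F4, A4, C5: the pattern moves up a 3rd.
Extending up a 3rd: Eb5 → G5.
From G5 the diatonic shape gives G5 Bb5 G5 A5.

G5 Bb5 G5 A5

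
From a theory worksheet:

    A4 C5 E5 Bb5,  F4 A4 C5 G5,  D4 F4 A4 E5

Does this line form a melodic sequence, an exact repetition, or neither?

Each 4-note cell is the previous one transposed down a 3rd.

sequence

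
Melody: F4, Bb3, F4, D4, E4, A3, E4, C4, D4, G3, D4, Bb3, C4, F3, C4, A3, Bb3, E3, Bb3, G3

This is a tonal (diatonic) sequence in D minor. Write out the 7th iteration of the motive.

The 4-note cells begin on F4, E4, D4, C4, Bb3 — each down a 2nd from the last.
Continuing the starts: A3 → G3.
From G3 the diatonic shape gives G3 C3 G3 E3.

G3 C3 G3 E3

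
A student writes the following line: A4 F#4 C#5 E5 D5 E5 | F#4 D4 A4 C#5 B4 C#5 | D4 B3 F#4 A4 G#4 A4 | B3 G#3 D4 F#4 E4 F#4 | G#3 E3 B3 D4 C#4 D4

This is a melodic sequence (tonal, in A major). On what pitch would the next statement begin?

E3

Unit = 6 notes; the statements start on A4, F#4, D4, B3, G#3, moving down a 3rd each time.
The next head, down a 3rd from G#3, is E3.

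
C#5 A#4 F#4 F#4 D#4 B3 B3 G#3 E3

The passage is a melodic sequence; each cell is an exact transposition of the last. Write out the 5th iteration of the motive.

A2 F#2 D2

Unit = 3 notes; the statements start on C#5, F#4, B3, moving down a 5th each time.
Extending down a 5th: E3 → A2.
Statement 5 starts on A2 and keeps the same exact contour: A2 F#2 D2.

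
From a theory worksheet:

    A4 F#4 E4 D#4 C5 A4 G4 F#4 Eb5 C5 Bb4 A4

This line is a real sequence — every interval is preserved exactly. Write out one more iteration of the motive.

Gb5 Eb5 Db5 C5

Unit = 4 notes; the statements start on A4, C5, Eb5, moving up a 3rd each time.
Statement 4 starts on Gb5 and keeps the same exact contour: Gb5 Eb5 Db5 C5.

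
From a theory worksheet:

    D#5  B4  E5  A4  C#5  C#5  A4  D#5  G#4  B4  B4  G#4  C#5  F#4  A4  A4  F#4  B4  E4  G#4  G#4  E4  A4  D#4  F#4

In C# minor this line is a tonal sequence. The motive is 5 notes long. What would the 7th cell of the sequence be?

E4 C#4 F#4 B3 D#4

Taking 5-note groups, the heads are D#5, C#5, B4, A4, G#4: the pattern moves down a 2nd.
Carrying on: F#4 → E4.
From E4 the diatonic shape gives E4 C#4 F#4 B3 D#4.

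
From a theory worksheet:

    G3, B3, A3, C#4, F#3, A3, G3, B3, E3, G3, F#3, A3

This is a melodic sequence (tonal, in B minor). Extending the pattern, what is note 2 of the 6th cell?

With 4-note cells, note 2 of each statement runs B3, A3, G3.
Carrying that down a 2nd forward: F#3 → E3 → D3.

D3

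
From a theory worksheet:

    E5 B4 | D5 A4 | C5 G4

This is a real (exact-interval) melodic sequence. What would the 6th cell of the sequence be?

Gb4 Db4

Unit = 2 notes; the statements start on E5, D5, C5, moving down a 2nd each time.
Extending down a 2nd: Bb4 → Ab4 → Gb4.
Statement 6 starts on Gb4 and keeps the same exact contour: Gb4 Db4.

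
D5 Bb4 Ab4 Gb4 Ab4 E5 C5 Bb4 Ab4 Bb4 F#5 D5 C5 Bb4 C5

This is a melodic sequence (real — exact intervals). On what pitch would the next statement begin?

G#5

The 5-note cells begin on D5, E5, F#5 — each up a 2nd from the last.
The next head, up a 2nd from F#5, is G#5.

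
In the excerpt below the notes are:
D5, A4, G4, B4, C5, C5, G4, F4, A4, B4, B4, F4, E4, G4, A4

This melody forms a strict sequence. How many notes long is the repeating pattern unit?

5

Try groups of 5 (3 cells in 15 notes):
D5 A4 G4 B4 C5 | C5 G4 F4 A4 B4 | B4 F4 E4 G4 A4
That's a consistent down a 2nd shift per cell, and no other grouping gives one.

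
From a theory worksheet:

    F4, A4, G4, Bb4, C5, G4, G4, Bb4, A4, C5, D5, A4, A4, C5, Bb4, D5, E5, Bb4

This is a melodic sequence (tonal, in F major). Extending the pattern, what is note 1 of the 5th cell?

C5

The unit is 6 notes. Position-1 pitches of the 3 shown cells: F4, G4, A4.
Each moves up a 2nd. Continuing: Bb4 → C5.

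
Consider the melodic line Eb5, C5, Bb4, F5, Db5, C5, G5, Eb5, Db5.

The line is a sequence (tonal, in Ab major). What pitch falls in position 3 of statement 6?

The unit is 3 notes. Position-3 pitches of the 3 shown cells: Bb4, C5, Db5.
Carrying that up a 2nd forward: Eb5 → F5 → G5.

G5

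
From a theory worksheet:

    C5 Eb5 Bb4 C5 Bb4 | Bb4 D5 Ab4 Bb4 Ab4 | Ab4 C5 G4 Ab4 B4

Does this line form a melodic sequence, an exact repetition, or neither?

neither

Note 5 of cell 3 is B4; if this were a sequence it would be G4. No unit length gives a consistent transposition pattern.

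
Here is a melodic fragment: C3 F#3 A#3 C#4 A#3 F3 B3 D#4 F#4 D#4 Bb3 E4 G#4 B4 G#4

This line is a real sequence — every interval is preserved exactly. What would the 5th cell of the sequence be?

With a 5-note motive the entries are C3, F3, Bb3, each up a 4th from the previous.
Extending up a 4th: Eb4 → Ab4.
So cell 5 is Ab4 D5 F#5 A5 F#5.

Ab4 D5 F#5 A5 F#5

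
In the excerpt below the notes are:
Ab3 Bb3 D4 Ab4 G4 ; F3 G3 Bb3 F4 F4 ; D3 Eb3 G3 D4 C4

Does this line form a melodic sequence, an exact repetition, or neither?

Note 5 of cell 2 is F4; if this were a sequence it would be Eb4. No unit length gives a consistent transposition pattern.

neither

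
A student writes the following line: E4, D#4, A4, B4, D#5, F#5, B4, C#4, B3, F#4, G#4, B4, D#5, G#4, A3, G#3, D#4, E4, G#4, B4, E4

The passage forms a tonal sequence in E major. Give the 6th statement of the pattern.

Unit = 7 notes; the statements start on E4, C#4, A3, moving down a 3rd each time.
Carrying on: F#3 → D#3 → B2.
So cell 6 is B2 A2 E3 F#3 A3 C#4 F#3.

B2 A2 E3 F#3 A3 C#4 F#3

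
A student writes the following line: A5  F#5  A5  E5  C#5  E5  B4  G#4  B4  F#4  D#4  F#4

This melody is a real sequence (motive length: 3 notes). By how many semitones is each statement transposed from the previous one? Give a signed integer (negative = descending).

-5

Taking 3-note groups, the heads are A5, E5, B4, F#4: the pattern moves down a 4th.
Counting half-steps from A5 to E5: -5.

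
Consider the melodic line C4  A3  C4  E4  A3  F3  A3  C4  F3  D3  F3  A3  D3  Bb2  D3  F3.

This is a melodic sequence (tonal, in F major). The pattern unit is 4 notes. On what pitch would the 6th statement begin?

G2

The 4-note cells begin on C4, A3, F3, D3 — each down a 3rd from the last.
Continuing: Bb2 → G2. Statement 6 starts on G2.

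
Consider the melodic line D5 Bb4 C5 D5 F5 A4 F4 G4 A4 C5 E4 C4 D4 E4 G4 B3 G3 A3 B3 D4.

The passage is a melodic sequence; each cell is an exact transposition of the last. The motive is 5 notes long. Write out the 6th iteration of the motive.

With a 5-note motive the entries are D5, A4, E4, B3, each down a 4th from the previous.
Extending down a 4th: F#3 → C#3.
From C#3 the exact shape gives C#3 A2 B2 C#3 E3.

C#3 A2 B2 C#3 E3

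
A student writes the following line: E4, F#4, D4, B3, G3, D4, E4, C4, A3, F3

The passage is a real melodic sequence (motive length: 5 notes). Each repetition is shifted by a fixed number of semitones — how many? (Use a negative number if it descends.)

Taking 5-note groups, the heads are E4, D4: the pattern moves down a 2nd.
E4 to D4 spans -2 semitones.

-2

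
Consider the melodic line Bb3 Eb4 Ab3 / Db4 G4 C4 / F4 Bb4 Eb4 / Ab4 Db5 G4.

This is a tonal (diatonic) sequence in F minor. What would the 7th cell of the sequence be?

G5 C6 F5

Unit = 3 notes; the statements start on Bb3, Db4, F4, Ab4, moving up a 3rd each time.
Extending up a 3rd: C5 → Eb5 → G5.
So cell 7 is G5 C6 F5.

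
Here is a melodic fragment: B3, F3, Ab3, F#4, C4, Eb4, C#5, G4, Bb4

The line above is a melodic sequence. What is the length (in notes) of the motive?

There are 9 notes; a 3-note unit gives 3 cells:
B3 F3 Ab3 | F#4 C4 Eb4 | C#5 G4 Bb4
Every group is a transposition up a 5th of the one before; no shorter unit works.

3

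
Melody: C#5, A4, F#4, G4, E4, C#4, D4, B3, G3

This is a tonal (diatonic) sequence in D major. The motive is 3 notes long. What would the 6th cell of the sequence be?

B2 G2 E2

The 3-note cells begin on C#5, G4, D4 — each down a 4th from the last.
Extending down a 4th: A3 → E3 → B2.
Statement 6 starts on B2 and keeps the same diatonic contour: B2 G2 E2.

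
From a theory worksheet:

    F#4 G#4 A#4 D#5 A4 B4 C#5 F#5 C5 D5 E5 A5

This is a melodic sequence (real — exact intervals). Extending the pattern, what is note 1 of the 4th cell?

Grouping in 4s, the 1st note of each cell is F#4, A4, C5.
From C5, up a 3rd gives Eb5.

Eb5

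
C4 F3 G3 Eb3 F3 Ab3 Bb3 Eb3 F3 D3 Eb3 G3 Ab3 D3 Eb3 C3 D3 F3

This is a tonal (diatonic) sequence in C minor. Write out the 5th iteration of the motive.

With a 6-note motive the entries are C4, Bb3, Ab3, each down a 2nd from the previous.
Extending down a 2nd: G3 → F3.
Statement 5 starts on F3 and keeps the same diatonic contour: F3 Bb2 C3 Ab2 Bb2 D3.

F3 Bb2 C3 Ab2 Bb2 D3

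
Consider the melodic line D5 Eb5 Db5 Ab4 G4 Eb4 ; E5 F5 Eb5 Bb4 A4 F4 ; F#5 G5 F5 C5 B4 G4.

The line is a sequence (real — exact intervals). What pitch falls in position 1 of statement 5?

Grouping in 6s, the 1st note of each cell is D5, E5, F#5.
Carrying that up a 2nd forward: G#5 → A#5.

A#5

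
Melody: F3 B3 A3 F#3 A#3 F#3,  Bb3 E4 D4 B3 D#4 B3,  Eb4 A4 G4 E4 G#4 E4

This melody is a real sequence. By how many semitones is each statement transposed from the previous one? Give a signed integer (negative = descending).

Taking 6-note groups, the heads are F3, Bb3, Eb4: the pattern moves up a 4th.
Counting half-steps from F3 to Bb3: 5.

5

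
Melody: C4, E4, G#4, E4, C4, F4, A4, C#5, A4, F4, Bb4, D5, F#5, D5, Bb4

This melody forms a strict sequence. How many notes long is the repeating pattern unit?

5

Try groups of 5 (3 cells in 15 notes):
C4 E4 G#4 E4 C4 | F4 A4 C#5 A4 F4 | Bb4 D5 F#5 D5 Bb4
That's a consistent up a 4th shift per cell, and no other grouping gives one.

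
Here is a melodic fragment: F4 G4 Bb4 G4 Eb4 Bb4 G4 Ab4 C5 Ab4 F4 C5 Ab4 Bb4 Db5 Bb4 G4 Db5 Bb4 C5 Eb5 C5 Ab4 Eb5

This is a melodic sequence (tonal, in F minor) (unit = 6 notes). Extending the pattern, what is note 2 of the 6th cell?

Eb5

The unit is 6 notes. Position-2 pitches of the 4 shown cells: G4, Ab4, Bb4, C5.
Each moves up a 2nd. Continuing: Db5 → Eb5.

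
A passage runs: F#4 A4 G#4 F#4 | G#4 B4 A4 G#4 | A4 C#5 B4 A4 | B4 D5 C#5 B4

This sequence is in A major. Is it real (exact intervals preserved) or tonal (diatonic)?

Every note is diatonic to A major.
Cell 1 has -1 semitones from note 2 to 3, but cell 2 has -2 — the interval quality changes while the contour stays the same, which is the hallmark of a tonal sequence.

tonal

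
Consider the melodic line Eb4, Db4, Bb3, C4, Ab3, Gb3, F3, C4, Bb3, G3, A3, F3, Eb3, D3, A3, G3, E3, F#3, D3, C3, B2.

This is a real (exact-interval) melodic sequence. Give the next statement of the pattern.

F#3 E3 C#3 D#3 B2 A2 G#2

Taking 7-note groups, the heads are Eb4, C4, A3: the pattern moves down a 3rd.
From F#3 the exact shape gives F#3 E3 C#3 D#3 B2 A2 G#2.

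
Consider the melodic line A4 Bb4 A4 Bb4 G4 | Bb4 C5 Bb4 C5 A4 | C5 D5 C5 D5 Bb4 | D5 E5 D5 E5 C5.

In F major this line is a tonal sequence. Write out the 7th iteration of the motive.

G5 A5 G5 A5 F5

The 5-note cells begin on A4, Bb4, C5, D5 — each up a 2nd from the last.
Carrying on: E5 → F5 → G5.
So cell 7 is G5 A5 G5 A5 F5.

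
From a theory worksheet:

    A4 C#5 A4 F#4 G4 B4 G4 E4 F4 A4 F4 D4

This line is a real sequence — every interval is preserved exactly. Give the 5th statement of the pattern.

Db4 F4 Db4 Bb3

With a 4-note motive the entries are A4, G4, F4, each down a 2nd from the previous.
Carrying on: Eb4 → Db4.
From Db4 the exact shape gives Db4 F4 Db4 Bb3.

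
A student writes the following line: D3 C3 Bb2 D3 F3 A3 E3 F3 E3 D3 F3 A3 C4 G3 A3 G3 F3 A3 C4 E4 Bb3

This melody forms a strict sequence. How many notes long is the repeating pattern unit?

7

21 notes total. Splitting into 3 groups of 7:
D3 C3 Bb2 D3 F3 A3 E3 | F3 E3 D3 F3 A3 C4 G3 | A3 G3 F3 A3 C4 E4 Bb3
Each cell is the previous one up a 3rd — so the unit is 7 notes.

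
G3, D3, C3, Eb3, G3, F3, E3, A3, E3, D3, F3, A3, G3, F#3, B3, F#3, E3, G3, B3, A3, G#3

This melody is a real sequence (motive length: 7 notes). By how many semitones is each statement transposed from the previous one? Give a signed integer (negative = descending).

2

The 7-note cells begin on G3, A3, B3 — each up a 2nd from the last.
G3 to A3 spans +2 semitones.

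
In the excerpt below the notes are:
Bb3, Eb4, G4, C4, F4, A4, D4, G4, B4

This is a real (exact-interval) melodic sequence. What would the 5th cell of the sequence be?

Taking 3-note groups, the heads are Bb3, C4, D4: the pattern moves up a 2nd.
Carrying on: E4 → F#4.
Statement 5 starts on F#4 and keeps the same exact contour: F#4 B4 D#5.

F#4 B4 D#5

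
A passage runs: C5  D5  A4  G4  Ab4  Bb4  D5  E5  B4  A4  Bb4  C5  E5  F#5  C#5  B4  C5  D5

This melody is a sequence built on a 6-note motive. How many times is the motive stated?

18 notes in groups of 6 gives 18/6 = 3 statements.
Starts: C5, D5, E5 — each up a 2nd.

3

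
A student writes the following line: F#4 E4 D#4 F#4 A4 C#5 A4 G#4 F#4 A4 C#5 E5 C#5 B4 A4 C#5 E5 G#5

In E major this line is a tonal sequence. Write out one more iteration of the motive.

Taking 6-note groups, the heads are F#4, A4, C#5: the pattern moves up a 3rd.
So cell 4 is E5 D#5 C#5 E5 G#5 B5.

E5 D#5 C#5 E5 G#5 B5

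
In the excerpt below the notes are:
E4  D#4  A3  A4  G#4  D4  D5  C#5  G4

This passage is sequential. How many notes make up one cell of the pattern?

There are 9 notes; a 3-note unit gives 3 cells:
E4 D#4 A3 | A4 G#4 D4 | D5 C#5 G4
Every group is a transposition up a 4th of the one before; no shorter unit works.

3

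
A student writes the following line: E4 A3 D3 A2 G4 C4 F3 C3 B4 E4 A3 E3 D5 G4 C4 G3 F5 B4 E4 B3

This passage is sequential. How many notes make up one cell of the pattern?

4

20 notes total. Splitting into 5 groups of 4:
E4 A3 D3 A2 | G4 C4 F3 C3 | B4 E4 A3 E3 | D5 G4 C4 G3 | F5 B4 E4 B3
Every group is a transposition up a 3rd of the one before; no shorter unit works.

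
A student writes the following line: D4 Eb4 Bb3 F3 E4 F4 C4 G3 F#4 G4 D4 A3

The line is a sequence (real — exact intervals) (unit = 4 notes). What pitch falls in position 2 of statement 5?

Grouping in 4s, the 2nd note of each cell is Eb4, F4, G4.
Extending up a 2nd: A4 → B4.

B4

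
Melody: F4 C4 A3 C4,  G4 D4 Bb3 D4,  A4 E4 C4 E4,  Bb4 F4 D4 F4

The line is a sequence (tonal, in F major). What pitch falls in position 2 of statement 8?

The unit is 4 notes. Position-2 pitches of the 4 shown cells: C4, D4, E4, F4.
Each moves up a 2nd. Continuing: G4 → A4 → Bb4 → C5.

C5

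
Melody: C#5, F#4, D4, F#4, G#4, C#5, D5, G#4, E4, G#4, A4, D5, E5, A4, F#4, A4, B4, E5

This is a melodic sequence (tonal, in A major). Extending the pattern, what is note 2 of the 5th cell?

Grouping in 6s, the 2nd note of each cell is F#4, G#4, A4.
Carrying that up a 2nd forward: B4 → C#5.

C#5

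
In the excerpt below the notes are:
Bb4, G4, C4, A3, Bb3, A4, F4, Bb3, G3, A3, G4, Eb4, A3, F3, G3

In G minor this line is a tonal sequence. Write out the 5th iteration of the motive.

Unit = 5 notes; the statements start on Bb4, A4, G4, moving down a 2nd each time.
Carrying on: F4 → Eb4.
Statement 5 starts on Eb4 and keeps the same diatonic contour: Eb4 C4 F3 D3 Eb3.

Eb4 C4 F3 D3 Eb3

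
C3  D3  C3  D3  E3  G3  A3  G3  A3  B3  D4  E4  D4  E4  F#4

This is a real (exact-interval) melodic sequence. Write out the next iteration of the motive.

Unit = 5 notes; the statements start on C3, G3, D4, moving up a 5th each time.
Statement 4 starts on A4 and keeps the same exact contour: A4 B4 A4 B4 C#5.

A4 B4 A4 B4 C#5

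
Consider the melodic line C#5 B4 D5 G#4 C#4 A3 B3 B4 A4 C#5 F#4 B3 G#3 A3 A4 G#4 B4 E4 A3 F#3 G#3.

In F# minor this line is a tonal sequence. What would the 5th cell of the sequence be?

F#4 E4 G#4 C#4 F#3 D3 E3

Unit = 7 notes; the statements start on C#5, B4, A4, moving down a 2nd each time.
Carrying on: G#4 → F#4.
So cell 5 is F#4 E4 G#4 C#4 F#3 D3 E3.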